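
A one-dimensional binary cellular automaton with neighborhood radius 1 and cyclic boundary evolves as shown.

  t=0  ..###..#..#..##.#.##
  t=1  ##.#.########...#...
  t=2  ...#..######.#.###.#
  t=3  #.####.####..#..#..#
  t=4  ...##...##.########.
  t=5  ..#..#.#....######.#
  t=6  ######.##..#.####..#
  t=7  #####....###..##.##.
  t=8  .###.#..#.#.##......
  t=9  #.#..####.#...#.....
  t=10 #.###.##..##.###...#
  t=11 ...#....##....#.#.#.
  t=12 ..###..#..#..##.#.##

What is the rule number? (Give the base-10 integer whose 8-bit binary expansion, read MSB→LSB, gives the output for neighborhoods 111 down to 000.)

150

  nb ###: next=#  (t=0,i=3, bit7=1)
  nb ##.: next=.  (t=0,i=4, bit6=0)
  nb #.#: next=.  (t=0,i=15, bit5=0)
  nb #..: next=#  (t=0,i=0, bit4=1)
  nb .##: next=.  (t=0,i=2, bit3=0)
  nb .#.: next=#  (t=0,i=7, bit2=1)
  nb ..#: next=#  (t=0,i=1, bit1=1)
  nb ...: next=.  (t=1,i=14, bit0=0)
  bits 10010110 = 150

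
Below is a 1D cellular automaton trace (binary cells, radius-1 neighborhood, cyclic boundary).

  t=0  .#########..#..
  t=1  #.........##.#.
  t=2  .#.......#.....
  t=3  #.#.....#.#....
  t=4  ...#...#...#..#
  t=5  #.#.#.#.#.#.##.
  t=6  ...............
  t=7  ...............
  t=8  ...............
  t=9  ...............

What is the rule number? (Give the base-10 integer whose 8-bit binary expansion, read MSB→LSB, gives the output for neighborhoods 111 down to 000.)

18

  nb ###: next=.  (t=0,i=2, bit7=0)
  nb ##.: next=.  (t=0,i=9, bit6=0)
  nb #.#: next=.  (t=1,i=12, bit5=0)
  nb #..: next=#  (t=0,i=10, bit4=1)
  nb .##: next=.  (t=0,i=1, bit3=0)
  nb .#.: next=.  (t=0,i=12, bit2=0)
  nb ..#: next=#  (t=0,i=0, bit1=1)
  nb ...: next=.  (t=0,i=14, bit0=0)
  bits 00010010 = 18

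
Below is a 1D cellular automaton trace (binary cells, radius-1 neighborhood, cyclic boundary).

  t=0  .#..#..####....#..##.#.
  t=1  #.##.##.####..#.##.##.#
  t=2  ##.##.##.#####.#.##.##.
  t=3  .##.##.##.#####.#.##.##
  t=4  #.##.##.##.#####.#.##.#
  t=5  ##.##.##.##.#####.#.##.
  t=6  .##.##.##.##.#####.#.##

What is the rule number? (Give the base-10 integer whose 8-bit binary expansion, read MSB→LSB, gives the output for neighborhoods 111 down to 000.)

242

  ### -> #   bit 7 = 1  t=0,i=8
  ##. -> #   bit 6 = 1  t=0,i=10
  #.# -> #   bit 5 = 1  t=0,i=20
  #.. -> #   bit 4 = 1  t=0,i=2
  .## -> .   bit 3 = 0  t=0,i=7
  .#. -> .   bit 2 = 0  t=0,i=1
  ..# -> #   bit 1 = 1  t=0,i=0
  ... -> .   bit 0 = 0  t=0,i=12
  bits 11110010 = 242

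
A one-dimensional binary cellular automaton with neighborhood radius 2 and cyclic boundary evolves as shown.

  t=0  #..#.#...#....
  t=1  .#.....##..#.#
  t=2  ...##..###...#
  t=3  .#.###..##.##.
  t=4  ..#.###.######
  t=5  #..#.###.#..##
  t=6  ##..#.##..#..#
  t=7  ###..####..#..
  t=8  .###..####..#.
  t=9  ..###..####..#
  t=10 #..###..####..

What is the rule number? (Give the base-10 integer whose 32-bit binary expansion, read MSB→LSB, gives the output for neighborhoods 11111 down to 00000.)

  ##### -> .   bit 31 = 0  t=4,i=10
  ####. -> #   bit 30 = 1  t=4,i=12
  ###.# -> #   bit 29 = 1  t=4,i=6
  ###.. -> #   bit 28 = 1  t=2,i=9
  ##.## -> #   bit 27 = 1  t=3,i=10
  ##.#. -> .   bit 26 = 0  t=5,i=8
  ##..# -> #   bit 25 = 1  t=1,i=9
  ##... -> .   bit 24 = 0  t=2,i=10
  #.### -> .   bit 23 = 0  t=3,i=3
  #.##. -> #   bit 22 = 1  t=3,i=11
  #.#.# -> #   bit 21 = 1  t=1,i=13
  #.#.. -> .   bit 20 = 0  t=0,i=5
  #..## -> .   bit 19 = 0  t=2,i=6
  #..#. -> .   bit 18 = 0  t=0,i=2
  #...# -> #   bit 17 = 1  t=0,i=7
  #.... -> #   bit 16 = 1  t=0,i=11
  .#### -> #   bit 15 = 1  t=4,i=9
  .###. -> #   bit 14 = 1  t=2,i=8
  .##.# -> #   bit 13 = 1  t=3,i=9
  .##.. -> #   bit 12 = 1  t=1,i=8
  .#.## -> #   bit 11 = 1  t=3,i=2
  .#.#. -> .   bit 10 = 0  t=0,i=4
  .#..# -> #   bit 9 = 1  t=0,i=1
  .#... -> .   bit 8 = 0  t=0,i=6
  ..### -> .   bit 7 = 0  t=2,i=7
  ..##. -> #   bit 6 = 1  t=1,i=7
  ..#.# -> .   bit 5 = 0  t=0,i=3
  ..#.. -> .   bit 4 = 0  t=0,i=0
  ...## -> .   bit 3 = 0  t=1,i=6
  ...#. -> #   bit 2 = 1  t=0,i=8
  ....# -> .   bit 1 = 0  t=0,i=12
  ..... -> #   bit 0 = 1  t=1,i=4
  bits 01111010011000111111101001000101 = 2053372485

2053372485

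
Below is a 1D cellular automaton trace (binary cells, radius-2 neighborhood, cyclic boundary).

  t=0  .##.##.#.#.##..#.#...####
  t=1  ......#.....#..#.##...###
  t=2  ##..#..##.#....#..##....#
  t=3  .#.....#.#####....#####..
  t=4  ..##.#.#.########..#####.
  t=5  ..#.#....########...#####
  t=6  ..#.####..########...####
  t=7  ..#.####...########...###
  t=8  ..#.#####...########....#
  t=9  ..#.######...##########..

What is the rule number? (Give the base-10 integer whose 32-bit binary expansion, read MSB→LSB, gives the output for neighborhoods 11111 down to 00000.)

4119957858

  nb #####: next=#  (t=3,i=11, bit31=1)
  nb ####.: next=#  (t=0,i=23, bit30=1)
  nb ###.#: next=#  (t=0,i=24, bit29=1)
  nb ###..: next=#  (t=1,i=24, bit28=1)
  nb ##.##: next=.  (t=0,i=0, bit27=0)
  nb ##.#.: next=#  (t=0,i=6, bit26=1)
  nb ##..#: next=.  (t=0,i=13, bit25=0)
  nb ##...: next=#  (t=1,i=0, bit24=1)
  nb #.###: next=#  (t=3,i=9, bit23=1)
  nb #.##.: next=.  (t=0,i=1, bit22=0)
  nb #.#.#: next=.  (t=0,i=7, bit21=0)
  nb #.#..: next=#  (t=0,i=17, bit20=1)
  nb #..##: next=.  (t=2,i=6, bit19=0)
  nb #..#.: next=.  (t=0,i=14, bit18=0)
  nb #...#: next=.  (t=0,i=19, bit17=0)
  nb #....: next=#  (t=1,i=1, bit16=1)
  nb .####: next=#  (t=0,i=22, bit15=1)
  nb .###.: next=.  (t=1,i=23, bit14=0)
  nb .##.#: next=.  (t=0,i=2, bit13=0)
  nb .##..: next=#  (t=0,i=12, bit12=1)
  nb .#.##: next=.  (t=0,i=10, bit11=0)
  nb .#.#.: next=.  (t=0,i=8, bit10=0)
  nb .#..#: next=.  (t=1,i=13, bit9=0)
  nb .#...: next=#  (t=0,i=18, bit8=1)
  nb ..###: next=.  (t=0,i=21, bit7=0)
  nb ..##.: next=#  (t=2,i=7, bit6=1)
  nb ..#.#: next=#  (t=0,i=15, bit5=1)
  nb ..#..: next=.  (t=1,i=6, bit4=0)
  nb ...##: next=.  (t=0,i=20, bit3=0)
  nb ...#.: next=.  (t=1,i=5, bit2=0)
  nb ....#: next=#  (t=1,i=4, bit1=1)
  nb .....: next=.  (t=1,i=2, bit0=0)
  bits 11110101100100011001000101100010 = 4119957858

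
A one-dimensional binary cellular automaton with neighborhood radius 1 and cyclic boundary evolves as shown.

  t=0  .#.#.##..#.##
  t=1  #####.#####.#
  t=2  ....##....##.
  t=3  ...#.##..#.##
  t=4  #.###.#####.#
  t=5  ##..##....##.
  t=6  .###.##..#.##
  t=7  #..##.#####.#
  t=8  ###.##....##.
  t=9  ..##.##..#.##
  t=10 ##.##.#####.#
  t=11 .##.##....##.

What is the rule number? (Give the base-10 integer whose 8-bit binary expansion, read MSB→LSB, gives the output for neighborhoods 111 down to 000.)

  ###|.  b7=0 t=1,i=0
  ##.|#  b6=1 t=0,i=6
  #.#|#  b5=1 t=0,i=0
  #..|#  b4=1 t=0,i=7
  .##|.  b3=0 t=0,i=5
  .#.|#  b2=1 t=0,i=1
  ..#|#  b1=1 t=0,i=8
  ...|.  b0=0 t=2,i=0
  bits 01110110 = 118

118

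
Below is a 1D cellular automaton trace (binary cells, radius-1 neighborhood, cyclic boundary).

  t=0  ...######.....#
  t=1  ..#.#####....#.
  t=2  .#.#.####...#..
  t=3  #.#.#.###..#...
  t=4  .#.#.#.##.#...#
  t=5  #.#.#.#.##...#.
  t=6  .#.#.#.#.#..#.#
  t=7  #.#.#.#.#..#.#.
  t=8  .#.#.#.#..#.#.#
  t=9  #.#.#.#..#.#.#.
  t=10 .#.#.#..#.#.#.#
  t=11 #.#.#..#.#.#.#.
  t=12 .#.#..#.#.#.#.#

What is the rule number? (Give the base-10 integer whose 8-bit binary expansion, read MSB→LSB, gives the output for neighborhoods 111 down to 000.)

226

  ### -> #   bit 7 = 1  t=0,i=4
  ##. -> #   bit 6 = 1  t=0,i=8
  #.# -> #   bit 5 = 1  t=1,i=3
  #.. -> .   bit 4 = 0  t=0,i=0
  .## -> .   bit 3 = 0  t=0,i=3
  .#. -> .   bit 2 = 0  t=0,i=14
  ..# -> #   bit 1 = 1  t=0,i=2
  ... -> .   bit 0 = 0  t=0,i=1
  bits 11100010 = 226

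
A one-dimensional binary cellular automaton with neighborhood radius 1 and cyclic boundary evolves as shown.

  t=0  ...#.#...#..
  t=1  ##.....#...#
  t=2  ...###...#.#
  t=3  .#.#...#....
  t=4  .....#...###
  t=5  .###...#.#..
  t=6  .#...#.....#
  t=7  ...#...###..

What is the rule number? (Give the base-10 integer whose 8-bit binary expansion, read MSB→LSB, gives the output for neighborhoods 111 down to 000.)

  ###|.  b7=0 t=1,i=0
  ##.|.  b6=0 t=1,i=1
  #.#|.  b5=0 t=0,i=4
  #..|.  b4=0 t=0,i=6
  .##|#  b3=1 t=1,i=11
  .#.|.  b2=0 t=0,i=3
  ..#|.  b1=0 t=0,i=2
  ...|#  b0=1 t=0,i=0
  bits 00001001 = 9

9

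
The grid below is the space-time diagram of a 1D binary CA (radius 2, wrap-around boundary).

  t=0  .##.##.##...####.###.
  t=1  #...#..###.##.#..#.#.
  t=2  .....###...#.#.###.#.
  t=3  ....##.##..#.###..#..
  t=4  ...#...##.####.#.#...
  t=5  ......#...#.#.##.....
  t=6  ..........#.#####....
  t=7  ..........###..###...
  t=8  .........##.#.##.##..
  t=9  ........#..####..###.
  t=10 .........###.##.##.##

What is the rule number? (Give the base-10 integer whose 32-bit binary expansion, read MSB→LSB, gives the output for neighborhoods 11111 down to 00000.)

1441536680

  nb #####: next=.  (t=6,i=14, bit31=0)
  nb ####.: next=#  (t=0,i=14, bit30=1)
  nb ###.#: next=.  (t=0,i=15, bit29=0)
  nb ###..: next=#  (t=0,i=19, bit28=1)
  nb ##.##: next=.  (t=0,i=3, bit27=0)
  nb ##.#.: next=#  (t=1,i=13, bit26=1)
  nb ##..#: next=.  (t=0,i=20, bit25=0)
  nb ##...: next=#  (t=0,i=9, bit24=1)
  nb #.###: next=#  (t=0,i=17, bit23=1)
  nb #.##.: next=#  (t=0,i=4, bit22=1)
  nb #.#.#: next=#  (t=1,i=19, bit21=1)
  nb #.#..: next=.  (t=1,i=0, bit20=0)
  nb #..##: next=#  (t=0,i=0, bit19=1)
  nb #..#.: next=#  (t=1,i=16, bit18=1)
  nb #...#: next=.  (t=0,i=10, bit17=0)
  nb #....: next=.  (t=2,i=0, bit16=0)
  nb .####: next=.  (t=0,i=13, bit15=0)
  nb .###.: next=.  (t=0,i=18, bit14=0)
  nb .##.#: next=.  (t=0,i=2, bit13=0)
  nb .##..: next=#  (t=0,i=8, bit12=1)
  nb .#.##: next=#  (t=2,i=14, bit11=1)
  nb .#.#.: next=.  (t=1,i=18, bit10=0)
  nb .#..#: next=#  (t=1,i=5, bit9=1)
  nb .#...: next=.  (t=1,i=1, bit8=0)
  nb ..###: next=#  (t=0,i=12, bit7=1)
  nb ..##.: next=.  (t=0,i=1, bit6=0)
  nb ..#.#: next=#  (t=1,i=17, bit5=1)
  nb ..#..: next=.  (t=1,i=4, bit4=0)
  nb ...##: next=#  (t=0,i=11, bit3=1)
  nb ...#.: next=.  (t=1,i=3, bit2=0)
  nb ....#: next=.  (t=2,i=3, bit1=0)
  nb .....: next=.  (t=2,i=1, bit0=0)
  bits 01010101111011000001101010101000 = 1441536680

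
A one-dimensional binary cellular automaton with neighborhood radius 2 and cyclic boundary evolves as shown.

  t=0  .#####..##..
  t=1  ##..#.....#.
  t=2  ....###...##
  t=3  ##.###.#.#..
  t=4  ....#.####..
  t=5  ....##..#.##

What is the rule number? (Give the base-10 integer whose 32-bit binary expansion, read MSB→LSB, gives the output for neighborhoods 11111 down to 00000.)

1160859064

  ##### -> .   bit 31 = 0  t=0,i=3
  ####. -> #   bit 30 = 1  t=0,i=4
  ###.# -> .   bit 29 = 0  t=3,i=5
  ###.. -> .   bit 28 = 0  t=0,i=5
  ##.## -> .   bit 27 = 0  t=3,i=2
  ##.#. -> #   bit 26 = 1  t=3,i=6
  ##..# -> .   bit 25 = 0  t=0,i=6
  ##... -> #   bit 24 = 1  t=0,i=10
  #.### -> .   bit 23 = 0  t=3,i=3
  #.##. -> .   bit 22 = 0  t=1,i=0
  #.#.# -> #   bit 21 = 1  t=3,i=7
  #.#.. -> #   bit 20 = 1  t=3,i=9
  #..## -> .   bit 19 = 0  t=0,i=7
  #..#. -> .   bit 18 = 0  t=1,i=3
  #...# -> .   bit 17 = 0  t=0,i=11
  #.... -> #   bit 16 = 1  t=1,i=6
  .#### -> .   bit 15 = 0  t=0,i=2
  .###. -> #   bit 14 = 1  t=2,i=5
  .##.# -> .   bit 13 = 0  t=3,i=1
  .##.. -> .   bit 12 = 0  t=0,i=9
  .#.## -> #   bit 11 = 1  t=1,i=11
  .#.#. -> #   bit 10 = 1  t=3,i=8
  .#..# -> .   bit 9 = 0  t=3,i=10
  .#... -> #   bit 8 = 1  t=1,i=5
  ..### -> #   bit 7 = 1  t=0,i=1
  ..##. -> .   bit 6 = 0  t=0,i=8
  ..#.# -> #   bit 5 = 1  t=1,i=10
  ..#.. -> #   bit 4 = 1  t=1,i=4
  ...## -> #   bit 3 = 1  t=0,i=0
  ...#. -> .   bit 2 = 0  t=1,i=9
  ....# -> .   bit 1 = 0  t=1,i=8
  ..... -> .   bit 0 = 0  t=1,i=7
  bits 01000101001100010100110110111000 = 1160859064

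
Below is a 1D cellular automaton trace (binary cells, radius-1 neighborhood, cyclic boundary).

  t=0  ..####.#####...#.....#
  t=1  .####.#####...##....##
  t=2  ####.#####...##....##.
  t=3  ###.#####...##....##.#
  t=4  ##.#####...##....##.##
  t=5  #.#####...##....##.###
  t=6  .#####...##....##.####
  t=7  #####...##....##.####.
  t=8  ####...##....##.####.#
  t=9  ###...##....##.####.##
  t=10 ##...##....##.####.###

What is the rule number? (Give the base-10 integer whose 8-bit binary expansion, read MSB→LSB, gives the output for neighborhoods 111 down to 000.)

  ###|#  b7=1 t=0,i=3
  ##.|.  b6=0 t=0,i=5
  #.#|#  b5=1 t=0,i=6
  #..|.  b4=0 t=0,i=0
  .##|#  b3=1 t=0,i=2
  .#.|#  b2=1 t=0,i=15
  ..#|#  b1=1 t=0,i=1
  ...|.  b0=0 t=0,i=13
  bits 10101110 = 174

174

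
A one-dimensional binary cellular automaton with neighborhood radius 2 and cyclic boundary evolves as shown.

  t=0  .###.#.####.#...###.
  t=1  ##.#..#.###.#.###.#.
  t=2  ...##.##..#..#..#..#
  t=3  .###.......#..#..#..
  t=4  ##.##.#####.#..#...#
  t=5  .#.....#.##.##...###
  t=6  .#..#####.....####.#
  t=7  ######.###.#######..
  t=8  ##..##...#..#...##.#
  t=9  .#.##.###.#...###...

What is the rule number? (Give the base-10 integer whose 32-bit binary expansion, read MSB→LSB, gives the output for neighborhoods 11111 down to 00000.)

1897565935

  nb #####: next=.  (t=4,i=8, bit31=0)
  nb ####.: next=#  (t=0,i=9, bit30=1)
  nb ###.#: next=#  (t=0,i=3, bit29=1)
  nb ###..: next=#  (t=0,i=18, bit28=1)
  nb ##.##: next=.  (t=2,i=5, bit27=0)
  nb ##.#.: next=.  (t=0,i=4, bit26=0)
  nb ##..#: next=.  (t=0,i=19, bit25=0)
  nb ##...: next=#  (t=3,i=4, bit24=1)
  nb #.###: next=.  (t=0,i=7, bit23=0)
  nb #.##.: next=.  (t=1,i=0, bit22=0)
  nb #.#.#: next=.  (t=0,i=5, bit21=0)
  nb #.#..: next=#  (t=0,i=12, bit20=1)
  nb #..##: next=#  (t=0,i=0, bit19=1)
  nb #..#.: next=.  (t=1,i=5, bit18=0)
  nb #...#: next=#  (t=0,i=14, bit17=1)
  nb #....: next=.  (t=3,i=5, bit16=0)
  nb .####: next=#  (t=0,i=8, bit15=1)
  nb .###.: next=.  (t=0,i=2, bit14=0)
  nb .##.#: next=.  (t=1,i=1, bit13=0)
  nb .##..: next=.  (t=2,i=7, bit12=0)
  nb .#.##: next=#  (t=0,i=6, bit11=1)
  nb .#.#.: next=#  (t=6,i=0, bit10=1)
  nb .#..#: next=#  (t=1,i=4, bit9=1)
  nb .#...: next=.  (t=0,i=13, bit8=0)
  nb ..###: next=#  (t=0,i=1, bit7=1)
  nb ..##.: next=#  (t=2,i=3, bit6=1)
  nb ..#.#: next=#  (t=1,i=6, bit5=1)
  nb ..#..: next=.  (t=2,i=10, bit4=0)
  nb ...##: next=#  (t=0,i=15, bit3=1)
  nb ...#.: next=#  (t=3,i=10, bit2=1)
  nb ....#: next=#  (t=3,i=9, bit1=1)
  nb .....: next=#  (t=3,i=6, bit0=1)
  bits 01110001000110101000111011101111 = 1897565935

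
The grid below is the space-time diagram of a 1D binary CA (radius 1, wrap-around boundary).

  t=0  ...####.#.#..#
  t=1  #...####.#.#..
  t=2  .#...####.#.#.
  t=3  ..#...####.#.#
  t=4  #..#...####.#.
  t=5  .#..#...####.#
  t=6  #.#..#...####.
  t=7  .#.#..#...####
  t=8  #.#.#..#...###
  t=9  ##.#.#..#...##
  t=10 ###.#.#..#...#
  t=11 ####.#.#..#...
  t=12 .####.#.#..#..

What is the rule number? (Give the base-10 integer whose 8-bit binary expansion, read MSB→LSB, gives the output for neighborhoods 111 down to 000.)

240

  [7] ### => #  t=0,i=4
  [6] ##. => #  t=0,i=6
  [5] #.# => #  t=0,i=7
  [4] #.. => #  t=0,i=0
  [3] .## => .  t=0,i=3
  [2] .#. => .  t=0,i=8
  [1] ..# => .  t=0,i=2
  [0] ... => .  t=0,i=1
  bits 11110000 = 240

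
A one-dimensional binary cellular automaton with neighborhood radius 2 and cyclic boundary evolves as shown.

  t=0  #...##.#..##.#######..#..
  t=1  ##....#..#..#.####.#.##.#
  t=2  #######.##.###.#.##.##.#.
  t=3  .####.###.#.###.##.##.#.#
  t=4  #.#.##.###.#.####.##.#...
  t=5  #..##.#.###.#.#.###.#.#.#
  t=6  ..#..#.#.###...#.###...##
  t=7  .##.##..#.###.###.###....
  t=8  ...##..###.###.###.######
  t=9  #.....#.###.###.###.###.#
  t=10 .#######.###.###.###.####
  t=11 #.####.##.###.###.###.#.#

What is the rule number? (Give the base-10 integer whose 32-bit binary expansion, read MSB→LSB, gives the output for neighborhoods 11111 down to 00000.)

3175991607

  #####|#  b31=1 t=0,i=15
  ####.|.  b30=0 t=0,i=18
  ###.#|#  b29=1 t=1,i=17
  ###..|#  b28=1 t=0,i=19
  ##.##|#  b27=1 t=0,i=12
  ##.#.|#  b26=1 t=0,i=6
  ##..#|.  b25=0 t=0,i=20
  ##...|#  b24=1 t=1,i=2
  #.###|.  b23=0 t=0,i=13
  #.##.|#  b22=1 t=1,i=21
  #.#.#|.  b21=0 t=1,i=19
  #.#..|.  b20=0 t=0,i=7
  #..##|#  b19=1 t=0,i=9
  #..#.|#  b18=1 t=0,i=21
  #...#|.  b17=0 t=0,i=2
  #....|#  b16=1 t=1,i=3
  .####|#  b15=1 t=0,i=14
  .###.|#  b14=1 t=1,i=0
  .##.#|.  b13=0 t=0,i=5
  .##..|.  b12=0 t=5,i=0
  .#.##|#  b11=1 t=1,i=13
  .#.#.|.  b10=0 t=3,i=23
  .#..#|.  b9=0 t=0,i=8
  .#...|#  b8=1 t=0,i=1
  ..###|.  b7=0 t=8,i=7
  ..##.|.  b6=0 t=0,i=4
  ..#.#|#  b5=1 t=1,i=12
  ..#..|#  b4=1 t=0,i=0
  ...##|.  b3=0 t=0,i=3
  ...#.|#  b2=1 t=1,i=5
  ....#|#  b1=1 t=1,i=4
  .....|#  b0=1 t=7,i=23
  bits 10111101010011011100100100110111 = 3175991607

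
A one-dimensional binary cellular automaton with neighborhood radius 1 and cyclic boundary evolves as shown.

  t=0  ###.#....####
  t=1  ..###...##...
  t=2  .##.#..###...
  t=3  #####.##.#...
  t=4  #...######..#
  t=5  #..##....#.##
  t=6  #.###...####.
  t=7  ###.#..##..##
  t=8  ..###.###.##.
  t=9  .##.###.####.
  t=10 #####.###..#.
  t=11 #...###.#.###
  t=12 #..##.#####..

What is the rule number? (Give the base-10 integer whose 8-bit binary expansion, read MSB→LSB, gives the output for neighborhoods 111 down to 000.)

  [7] ### => .  t=0,i=0
  [6] ##. => #  t=0,i=2
  [5] #.# => #  t=0,i=3
  [4] #.. => .  t=0,i=5
  [3] .## => #  t=0,i=9
  [2] .#. => #  t=0,i=4
  [1] ..# => #  t=0,i=8
  [0] ... => .  t=0,i=6
  bits 01101110 = 110

110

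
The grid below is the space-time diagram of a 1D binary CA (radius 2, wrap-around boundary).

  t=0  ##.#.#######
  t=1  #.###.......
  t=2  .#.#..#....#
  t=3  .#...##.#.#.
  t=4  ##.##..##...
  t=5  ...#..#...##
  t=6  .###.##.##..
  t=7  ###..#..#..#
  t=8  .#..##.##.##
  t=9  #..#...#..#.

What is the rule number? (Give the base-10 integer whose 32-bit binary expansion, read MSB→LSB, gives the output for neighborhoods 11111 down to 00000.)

  ##### -> .   bit 31 = 0  t=0,i=7
  ####. -> #   bit 30 = 1  t=0,i=0
  ###.# -> .   bit 29 = 0  t=0,i=1
  ###.. -> .   bit 28 = 0  t=1,i=4
  ##.## -> .   bit 27 = 0  t=4,i=2
  ##.#. -> #   bit 26 = 1  t=0,i=2
  ##..# -> .   bit 25 = 0  t=4,i=5
  ##... -> .   bit 24 = 0  t=1,i=5
  #.### -> .   bit 23 = 0  t=0,i=5
  #.##. -> #   bit 22 = 1  t=4,i=3
  #.#.# -> #   bit 21 = 1  t=0,i=3
  #.#.. -> .   bit 20 = 0  t=2,i=3
  #..## -> #   bit 19 = 1  t=4,i=6
  #..#. -> #   bit 18 = 1  t=2,i=5
  #...# -> #   bit 17 = 1  t=3,i=3
  #.... -> #   bit 16 = 1  t=1,i=6
  .#### -> .   bit 15 = 0  t=0,i=6
  .###. -> #   bit 14 = 1  t=1,i=3
  .##.# -> .   bit 13 = 0  t=3,i=6
  .##.. -> .   bit 12 = 0  t=4,i=4
  .#.## -> #   bit 11 = 1  t=0,i=4
  .#.#. -> .   bit 10 = 0  t=2,i=0
  .#..# -> .   bit 9 = 0  t=2,i=4
  .#... -> .   bit 8 = 0  t=2,i=7
  ..### -> #   bit 7 = 1  t=6,i=1
  ..##. -> .   bit 6 = 0  t=3,i=5
  ..#.# -> .   bit 5 = 0  t=1,i=0
  ..#.. -> #   bit 4 = 1  t=2,i=6
  ...## -> #   bit 3 = 1  t=3,i=4
  ...#. -> #   bit 2 = 1  t=1,i=11
  ....# -> .   bit 1 = 0  t=1,i=10
  ..... -> .   bit 0 = 0  t=1,i=7
  bits 01000100011011110100100010011100 = 1148143772

1148143772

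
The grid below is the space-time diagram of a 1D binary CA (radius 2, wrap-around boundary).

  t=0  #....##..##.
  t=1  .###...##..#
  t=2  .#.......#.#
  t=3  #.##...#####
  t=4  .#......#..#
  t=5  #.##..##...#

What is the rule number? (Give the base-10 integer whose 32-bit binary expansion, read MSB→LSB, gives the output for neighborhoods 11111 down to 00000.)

1319732518

  #####|.  b31=0 t=3,i=9
  ####.|#  b30=1 t=3,i=11
  ###.#|.  b29=0 t=3,i=0
  ###..|.  b28=0 t=1,i=3
  ##.##|#  b27=1 t=3,i=1
  ##.#.|#  b26=1 t=0,i=11
  ##..#|#  b25=1 t=0,i=7
  ##...|.  b24=0 t=1,i=4
  #.###|#  b23=1 t=1,i=1
  #.##.|.  b22=0 t=3,i=2
  #.#.#|#  b21=1 t=2,i=11
  #.#..|.  b20=0 t=0,i=0
  #..##|#  b19=1 t=0,i=8
  #..#.|.  b18=0 t=1,i=10
  #...#|.  b17=0 t=1,i=5
  #....|#  b16=1 t=0,i=2
  .####|#  b15=1 t=3,i=8
  .###.|.  b14=0 t=1,i=2
  .##.#|.  b13=0 t=0,i=10
  .##..|.  b12=0 t=0,i=6
  .#.##|.  b11=0 t=1,i=0
  .#.#.|#  b10=1 t=2,i=0
  .#..#|.  b9=0 t=4,i=9
  .#...|#  b8=1 t=0,i=1
  ..###|.  b7=0 t=3,i=7
  ..##.|.  b6=0 t=0,i=5
  ..#.#|#  b5=1 t=1,i=11
  ..#..|.  b4=0 t=4,i=8
  ...##|.  b3=0 t=0,i=4
  ...#.|#  b2=1 t=2,i=8
  ....#|#  b1=1 t=0,i=3
  .....|.  b0=0 t=2,i=4
  bits 01001110101010011000010100100110 = 1319732518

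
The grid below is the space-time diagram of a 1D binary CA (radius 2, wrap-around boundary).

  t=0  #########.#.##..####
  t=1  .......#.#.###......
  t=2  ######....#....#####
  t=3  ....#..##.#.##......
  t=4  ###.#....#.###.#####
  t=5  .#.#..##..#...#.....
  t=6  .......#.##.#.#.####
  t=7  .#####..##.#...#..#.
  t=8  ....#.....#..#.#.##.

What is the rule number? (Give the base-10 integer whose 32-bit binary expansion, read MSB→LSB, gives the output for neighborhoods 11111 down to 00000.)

  [31] ##### => .  t=0,i=0
  [30] ####. => #  t=0,i=7
  [29] ###.# => .  t=0,i=8
  [28] ###.. => .  t=1,i=13
  [27] ##.## => #  t=4,i=14
  [26] ##.#. => #  t=0,i=9
  [25] ##..# => .  t=0,i=14
  [24] ##... => .  t=1,i=14
  [23] #.### => .  t=1,i=11
  [22] #.##. => #  t=0,i=12
  [21] #.#.# => .  t=0,i=10
  [20] #.#.. => .  t=4,i=4
  [19] #..## => .  t=0,i=15
  [18] #..#. => #  t=5,i=9
  [17] #...# => #  t=5,i=12
  [16] #.... => #  t=1,i=15
  [15] .#### => .  t=0,i=17
  [14] .###. => .  t=1,i=12
  [13] .##.# => .  t=3,i=8
  [12] .##.. => #  t=0,i=13
  [11] .#.## => #  t=0,i=11
  [10] .#.#. => .  t=1,i=8
  [9] .#..# => .  t=3,i=5
  [8] .#... => .  t=2,i=11
  [7] ..### => .  t=0,i=16
  [6] ..##. => .  t=3,i=7
  [5] ..#.# => .  t=1,i=7
  [4] ..#.. => #  t=2,i=10
  [3] ...## => .  t=2,i=14
  [2] ...#. => .  t=1,i=6
  [1] ....# => #  t=1,i=5
  [0] ..... => #  t=1,i=0
  bits 01001100010001110001100000010011 = 1279727635

1279727635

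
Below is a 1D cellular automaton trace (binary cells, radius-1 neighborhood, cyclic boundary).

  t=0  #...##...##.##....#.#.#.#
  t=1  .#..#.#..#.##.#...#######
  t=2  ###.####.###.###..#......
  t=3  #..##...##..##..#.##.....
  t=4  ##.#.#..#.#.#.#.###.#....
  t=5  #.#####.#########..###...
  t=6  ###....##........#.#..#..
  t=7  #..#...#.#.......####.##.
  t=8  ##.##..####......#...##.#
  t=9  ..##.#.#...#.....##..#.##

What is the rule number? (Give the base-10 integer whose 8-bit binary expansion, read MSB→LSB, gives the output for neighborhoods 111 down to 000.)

  [7] ### => .  t=1,i=19
  [6] ##. => .  t=0,i=0
  [5] #.# => #  t=0,i=11
  [4] #.. => #  t=0,i=1
  [3] .## => #  t=0,i=4
  [2] .#. => #  t=0,i=18
  [1] ..# => .  t=0,i=3
  [0] ... => .  t=0,i=2
  bits 00111100 = 60

60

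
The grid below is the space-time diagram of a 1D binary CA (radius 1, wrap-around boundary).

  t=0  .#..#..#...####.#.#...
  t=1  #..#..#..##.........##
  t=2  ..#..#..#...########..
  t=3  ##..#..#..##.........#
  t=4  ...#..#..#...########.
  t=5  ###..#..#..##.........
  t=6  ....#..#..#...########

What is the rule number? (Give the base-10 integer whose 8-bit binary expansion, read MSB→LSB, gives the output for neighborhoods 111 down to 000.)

3

  [7] ### => .  t=0,i=12
  [6] ##. => .  t=0,i=14
  [5] #.# => .  t=0,i=15
  [4] #.. => .  t=0,i=2
  [3] .## => .  t=0,i=11
  [2] .#. => .  t=0,i=1
  [1] ..# => #  t=0,i=0
  [0] ... => #  t=0,i=9
  bits 00000011 = 3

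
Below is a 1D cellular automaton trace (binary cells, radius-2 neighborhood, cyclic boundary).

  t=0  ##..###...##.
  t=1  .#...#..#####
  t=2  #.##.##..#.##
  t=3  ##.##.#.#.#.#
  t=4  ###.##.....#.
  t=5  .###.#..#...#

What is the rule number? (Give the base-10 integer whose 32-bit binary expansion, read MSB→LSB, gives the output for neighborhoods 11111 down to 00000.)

  [31] ##### => .  t=1,i=10
  [30] ####. => #  t=1,i=11
  [29] ###.# => #  t=1,i=12
  [28] ###.. => .  t=0,i=6
  [27] ##.## => #  t=0,i=12
  [26] ##.#. => #  t=1,i=0
  [25] ##..# => .  t=0,i=2
  [24] ##... => .  t=0,i=7
  [23] #.### => .  t=2,i=11
  [22] #.##. => .  t=0,i=0
  [21] #.#.# => .  t=3,i=6
  [20] #.#.. => .  t=1,i=1
  [19] #..## => .  t=0,i=3
  [18] #..#. => #  t=2,i=8
  [17] #...# => #  t=0,i=8
  [16] #.... => .  t=4,i=7
  [15] .#### => #  t=1,i=9
  [14] .###. => #  t=0,i=5
  [13] .##.# => #  t=0,i=11
  [12] .##.. => #  t=0,i=1
  [11] .#.## => #  t=2,i=10
  [10] .#.#. => .  t=3,i=7
  [9] .#..# => #  t=1,i=6
  [8] .#... => #  t=1,i=2
  [7] ..### => .  t=0,i=4
  [6] ..##. => #  t=0,i=10
  [5] ..#.# => .  t=2,i=9
  [4] ..#.. => #  t=1,i=5
  [3] ...## => #  t=0,i=9
  [2] ...#. => .  t=1,i=4
  [1] ....# => .  t=4,i=9
  [0] ..... => #  t=4,i=8
  bits 01101100000001101111101101011001 = 1812396889

1812396889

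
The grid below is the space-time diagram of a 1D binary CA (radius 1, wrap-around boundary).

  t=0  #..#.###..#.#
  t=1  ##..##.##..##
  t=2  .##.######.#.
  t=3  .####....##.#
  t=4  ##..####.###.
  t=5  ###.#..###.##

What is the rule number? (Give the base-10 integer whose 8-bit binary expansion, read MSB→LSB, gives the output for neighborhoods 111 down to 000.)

121

  ###|.  b7=0 t=0,i=6
  ##.|#  b6=1 t=0,i=0
  #.#|#  b5=1 t=0,i=4
  #..|#  b4=1 t=0,i=1
  .##|#  b3=1 t=0,i=5
  .#.|.  b2=0 t=0,i=3
  ..#|.  b1=0 t=0,i=2
  ...|#  b0=1 t=3,i=6
  bits 01111001 = 121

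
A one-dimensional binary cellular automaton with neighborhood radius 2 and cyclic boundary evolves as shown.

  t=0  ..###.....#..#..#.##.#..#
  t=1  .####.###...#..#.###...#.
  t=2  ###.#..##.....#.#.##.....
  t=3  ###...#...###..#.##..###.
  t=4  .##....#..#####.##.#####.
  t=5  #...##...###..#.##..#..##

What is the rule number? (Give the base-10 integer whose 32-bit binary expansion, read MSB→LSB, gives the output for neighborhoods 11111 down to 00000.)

  [31] ##### => .  t=4,i=12
  [30] ####. => .  t=1,i=3
  [29] ###.# => #  t=1,i=4
  [28] ###.. => #  t=0,i=4
  [27] ##.## => .  t=1,i=5
  [26] ##.#. => .  t=0,i=20
  [25] ##..# => #  t=3,i=13
  [24] ##... => .  t=0,i=5
  [23] #.### => .  t=1,i=6
  [22] #.##. => #  t=0,i=18
  [21] #.#.# => .  t=2,i=16
  [20] #.#.. => .  t=0,i=21
  [19] #..## => #  t=0,i=1
  [18] #..#. => #  t=0,i=12
  [17] #...# => .  t=1,i=10
  [16] #.... => #  t=0,i=6
  [15] .#### => #  t=1,i=2
  [14] .###. => #  t=0,i=3
  [13] .##.# => #  t=0,i=19
  [12] .##.. => .  t=2,i=8
  [11] .#.## => #  t=0,i=17
  [10] .#.#. => #  t=2,i=15
  [9] .#..# => .  t=0,i=0
  [8] .#... => #  t=3,i=7
  [7] ..### => #  t=0,i=2
  [6] ..##. => .  t=2,i=7
  [5] ..#.# => .  t=0,i=16
  [4] ..#.. => .  t=0,i=10
  [3] ...## => .  t=2,i=24
  [2] ...#. => .  t=0,i=9
  [1] ....# => #  t=0,i=8
  [0] ..... => #  t=0,i=7
  bits 00110010010011011110110110000011 = 843967875

843967875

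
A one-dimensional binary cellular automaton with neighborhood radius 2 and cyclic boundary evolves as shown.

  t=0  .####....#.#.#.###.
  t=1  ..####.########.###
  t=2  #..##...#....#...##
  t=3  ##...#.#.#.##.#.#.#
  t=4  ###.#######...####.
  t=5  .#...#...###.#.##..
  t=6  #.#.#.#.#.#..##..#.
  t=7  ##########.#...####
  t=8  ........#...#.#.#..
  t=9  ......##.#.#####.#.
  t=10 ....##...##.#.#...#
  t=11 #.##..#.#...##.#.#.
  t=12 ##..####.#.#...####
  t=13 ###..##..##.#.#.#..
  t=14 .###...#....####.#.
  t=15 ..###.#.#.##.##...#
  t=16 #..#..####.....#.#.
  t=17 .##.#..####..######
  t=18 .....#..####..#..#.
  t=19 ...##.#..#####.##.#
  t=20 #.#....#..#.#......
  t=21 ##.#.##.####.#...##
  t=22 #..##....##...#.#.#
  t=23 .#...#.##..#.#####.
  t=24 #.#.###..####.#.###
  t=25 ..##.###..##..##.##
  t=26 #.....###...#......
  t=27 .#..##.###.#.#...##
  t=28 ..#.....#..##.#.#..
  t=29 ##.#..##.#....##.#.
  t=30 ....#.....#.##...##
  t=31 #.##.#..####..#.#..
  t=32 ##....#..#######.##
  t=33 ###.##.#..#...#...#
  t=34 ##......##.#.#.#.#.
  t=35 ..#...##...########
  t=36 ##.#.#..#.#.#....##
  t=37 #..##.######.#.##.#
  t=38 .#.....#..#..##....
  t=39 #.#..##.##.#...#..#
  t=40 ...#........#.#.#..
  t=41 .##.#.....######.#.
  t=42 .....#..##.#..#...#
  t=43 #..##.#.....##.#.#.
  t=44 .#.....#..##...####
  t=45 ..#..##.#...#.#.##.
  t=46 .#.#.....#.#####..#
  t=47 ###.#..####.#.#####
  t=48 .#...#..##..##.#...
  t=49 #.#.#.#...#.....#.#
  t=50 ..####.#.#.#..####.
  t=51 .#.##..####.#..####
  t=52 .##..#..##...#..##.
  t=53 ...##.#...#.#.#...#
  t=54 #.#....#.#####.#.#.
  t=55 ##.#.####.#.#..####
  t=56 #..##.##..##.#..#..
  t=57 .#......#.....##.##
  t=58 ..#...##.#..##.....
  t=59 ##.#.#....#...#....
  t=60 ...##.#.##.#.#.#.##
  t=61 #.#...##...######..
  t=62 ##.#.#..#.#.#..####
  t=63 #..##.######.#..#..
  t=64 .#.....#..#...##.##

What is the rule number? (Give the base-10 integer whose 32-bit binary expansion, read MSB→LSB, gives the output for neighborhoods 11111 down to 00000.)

  nb #####: next=.  (t=1,i=9, bit31=0)
  nb ####.: next=#  (t=0,i=3, bit30=1)
  nb ###.#: next=.  (t=1,i=5, bit29=0)
  nb ###..: next=#  (t=0,i=4, bit28=1)
  nb ##.##: next=.  (t=1,i=6, bit27=0)
  nb ##.#.: next=.  (t=3,i=13, bit26=0)
  nb ##..#: next=#  (t=0,i=18, bit25=1)
  nb ##...: next=#  (t=0,i=5, bit24=1)
  nb #.###: next=.  (t=0,i=15, bit23=0)
  nb #.##.: next=.  (t=3,i=11, bit22=0)
  nb #.#.#: next=#  (t=0,i=11, bit21=1)
  nb #.#..: next=.  (t=6,i=10, bit20=0)
  nb #..##: next=.  (t=0,i=0, bit19=0)
  nb #..#.: next=#  (t=6,i=16, bit18=1)
  nb #...#: next=.  (t=2,i=6, bit17=0)
  nb #....: next=.  (t=0,i=6, bit16=0)
  nb .####: next=#  (t=0,i=2, bit15=1)
  nb .###.: next=#  (t=0,i=16, bit14=1)
  nb .##.#: next=.  (t=3,i=12, bit13=0)
  nb .##..: next=.  (t=2,i=4, bit12=0)
  nb .#.##: next=#  (t=0,i=14, bit11=1)
  nb .#.#.: next=#  (t=0,i=10, bit10=1)
  nb .#..#: next=#  (t=6,i=11, bit9=1)
  nb .#...: next=#  (t=2,i=9, bit8=1)
  nb ..###: next=.  (t=0,i=1, bit7=0)
  nb ..##.: next=.  (t=2,i=3, bit6=0)
  nb ..#.#: next=#  (t=0,i=9, bit5=1)
  nb ..#..: next=.  (t=2,i=8, bit4=0)
  nb ...##: next=#  (t=2,i=16, bit3=1)
  nb ...#.: next=#  (t=0,i=8, bit2=1)
  nb ....#: next=#  (t=0,i=7, bit1=1)
  nb .....: next=.  (t=8,i=0, bit0=0)
  bits 01010011001001001100111100101110 = 1394921262

1394921262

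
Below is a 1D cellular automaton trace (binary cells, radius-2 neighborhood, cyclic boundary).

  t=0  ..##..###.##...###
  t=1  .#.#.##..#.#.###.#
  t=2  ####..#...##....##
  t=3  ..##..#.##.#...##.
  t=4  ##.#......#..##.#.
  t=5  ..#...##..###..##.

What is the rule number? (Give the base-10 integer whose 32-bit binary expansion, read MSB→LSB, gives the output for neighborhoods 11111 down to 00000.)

1546262169

  ##### -> .   bit 31 = 0  t=2,i=0
  ####. -> #   bit 30 = 1  t=2,i=2
  ###.# -> .   bit 29 = 0  t=0,i=8
  ###.. -> #   bit 28 = 1  t=0,i=17
  ##.## -> #   bit 27 = 1  t=0,i=9
  ##.#. -> #   bit 26 = 1  t=1,i=16
  ##..# -> .   bit 25 = 0  t=0,i=0
  ##... -> .   bit 24 = 0  t=0,i=12
  #.### -> .   bit 23 = 0  t=1,i=13
  #.##. -> .   bit 22 = 0  t=0,i=10
  #.#.# -> #   bit 21 = 1  t=1,i=1
  #.#.. -> .   bit 20 = 0  t=3,i=11
  #..## -> #   bit 19 = 1  t=0,i=1
  #..#. -> .   bit 18 = 0  t=1,i=8
  #...# -> #   bit 17 = 1  t=0,i=13
  #.... -> .   bit 16 = 0  t=2,i=13
  .#### -> .   bit 15 = 0  t=2,i=17
  .###. -> .   bit 14 = 0  t=0,i=7
  .##.# -> .   bit 13 = 0  t=3,i=9
  .##.. -> #   bit 12 = 1  t=0,i=3
  .#.## -> .   bit 11 = 0  t=1,i=4
  .#.#. -> #   bit 10 = 1  t=1,i=0
  .#..# -> #   bit 9 = 1  t=4,i=11
  .#... -> .   bit 8 = 0  t=2,i=7
  ..### -> #   bit 7 = 1  t=0,i=6
  ..##. -> .   bit 6 = 0  t=0,i=2
  ..#.# -> .   bit 5 = 0  t=1,i=9
  ..#.. -> #   bit 4 = 1  t=2,i=6
  ...## -> #   bit 3 = 1  t=0,i=14
  ...#. -> .   bit 2 = 0  t=4,i=9
  ....# -> .   bit 1 = 0  t=2,i=14
  ..... -> #   bit 0 = 1  t=4,i=6
  bits 01011100001010100001011010011001 = 1546262169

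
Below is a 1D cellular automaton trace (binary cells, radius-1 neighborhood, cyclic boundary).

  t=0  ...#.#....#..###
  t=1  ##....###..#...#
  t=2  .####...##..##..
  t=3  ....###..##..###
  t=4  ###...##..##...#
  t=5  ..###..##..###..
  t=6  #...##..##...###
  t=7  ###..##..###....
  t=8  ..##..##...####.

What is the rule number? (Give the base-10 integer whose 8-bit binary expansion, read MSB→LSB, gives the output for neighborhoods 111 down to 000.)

81

  ### -> .   bit 7 = 0  t=0,i=14
  ##. -> #   bit 6 = 1  t=0,i=15
  #.# -> .   bit 5 = 0  t=0,i=4
  #.. -> #   bit 4 = 1  t=0,i=0
  .## -> .   bit 3 = 0  t=0,i=13
  .#. -> .   bit 2 = 0  t=0,i=3
  ..# -> .   bit 1 = 0  t=0,i=2
  ... -> #   bit 0 = 1  t=0,i=1
  bits 01010001 = 81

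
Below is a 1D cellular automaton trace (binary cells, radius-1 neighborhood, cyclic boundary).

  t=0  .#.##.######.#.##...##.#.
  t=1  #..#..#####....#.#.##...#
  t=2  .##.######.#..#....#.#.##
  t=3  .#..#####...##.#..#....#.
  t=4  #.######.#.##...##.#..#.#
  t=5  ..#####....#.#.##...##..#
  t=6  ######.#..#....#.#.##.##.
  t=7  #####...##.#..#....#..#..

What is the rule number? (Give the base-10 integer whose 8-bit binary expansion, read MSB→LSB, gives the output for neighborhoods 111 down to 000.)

154

  [7] ### => #  t=0,i=7
  [6] ##. => .  t=0,i=4
  [5] #.# => .  t=0,i=2
  [4] #.. => #  t=0,i=17
  [3] .## => #  t=0,i=3
  [2] .#. => .  t=0,i=1
  [1] ..# => #  t=0,i=0
  [0] ... => .  t=0,i=18
  bits 10011010 = 154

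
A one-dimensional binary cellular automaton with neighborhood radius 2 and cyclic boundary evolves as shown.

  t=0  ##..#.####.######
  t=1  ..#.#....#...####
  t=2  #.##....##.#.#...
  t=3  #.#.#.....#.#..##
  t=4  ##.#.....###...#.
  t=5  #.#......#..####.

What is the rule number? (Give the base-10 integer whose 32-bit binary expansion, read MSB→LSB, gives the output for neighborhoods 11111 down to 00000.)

2806121652

  nb #####: next=#  (t=0,i=13, bit31=1)
  nb ####.: next=.  (t=0,i=0, bit30=0)
  nb ###.#: next=#  (t=0,i=9, bit29=1)
  nb ###..: next=.  (t=0,i=1, bit28=0)
  nb ##.##: next=.  (t=0,i=10, bit27=0)
  nb ##.#.: next=#  (t=2,i=10, bit26=1)
  nb ##..#: next=#  (t=0,i=2, bit25=1)
  nb ##...: next=#  (t=2,i=4, bit24=1)
  nb #.###: next=.  (t=0,i=6, bit23=0)
  nb #.##.: next=#  (t=2,i=2, bit22=1)
  nb #.#.#: next=.  (t=2,i=11, bit21=0)
  nb #.#..: next=.  (t=1,i=4, bit20=0)
  nb #..##: next=.  (t=3,i=14, bit19=0)
  nb #..#.: next=.  (t=0,i=3, bit18=0)
  nb #...#: next=#  (t=1,i=11, bit17=1)
  nb #....: next=.  (t=1,i=6, bit16=0)
  nb .####: next=.  (t=0,i=7, bit15=0)
  nb .###.: next=.  (t=3,i=16, bit14=0)
  nb .##.#: next=.  (t=2,i=9, bit13=0)
  nb .##..: next=.  (t=2,i=3, bit12=0)
  nb .#.##: next=.  (t=0,i=5, bit11=0)
  nb .#.#.: next=#  (t=1,i=3, bit10=1)
  nb .#..#: next=.  (t=3,i=13, bit9=0)
  nb .#...: next=.  (t=1,i=5, bit8=0)
  nb ..###: next=#  (t=1,i=13, bit7=1)
  nb ..##.: next=.  (t=2,i=8, bit6=0)
  nb ..#.#: next=#  (t=0,i=4, bit5=1)
  nb ..#..: next=#  (t=1,i=9, bit4=1)
  nb ...##: next=.  (t=1,i=12, bit3=0)
  nb ...#.: next=#  (t=1,i=8, bit2=1)
  nb ....#: next=.  (t=1,i=7, bit1=0)
  nb .....: next=.  (t=3,i=7, bit0=0)
  bits 10100111010000100000010010110100 = 2806121652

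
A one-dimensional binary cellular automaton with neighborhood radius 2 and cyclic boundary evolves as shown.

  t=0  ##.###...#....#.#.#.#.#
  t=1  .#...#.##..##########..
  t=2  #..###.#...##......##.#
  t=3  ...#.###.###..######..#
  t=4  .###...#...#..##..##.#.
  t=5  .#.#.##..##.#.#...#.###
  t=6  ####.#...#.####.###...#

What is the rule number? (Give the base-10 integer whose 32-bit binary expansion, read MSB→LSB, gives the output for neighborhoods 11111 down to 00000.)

  [31] ##### => .  t=1,i=13
  [30] ####. => #  t=1,i=19
  [29] ###.# => #  t=0,i=1
  [28] ###.. => #  t=0,i=5
  [27] ##.## => .  t=0,i=2
  [26] ##.#. => #  t=2,i=6
  [25] ##..# => .  t=1,i=9
  [24] ##... => .  t=0,i=6
  [23] #.### => .  t=0,i=3
  [22] #.##. => #  t=1,i=7
  [21] #.#.# => #  t=0,i=16
  [20] #.#.. => #  t=2,i=7
  [19] #..## => .  t=1,i=10
  [18] #..#. => #  t=3,i=21
  [17] #...# => #  t=0,i=7
  [16] #.... => #  t=0,i=11
  [15] .#### => #  t=1,i=12
  [14] .###. => .  t=0,i=0
  [13] .##.# => .  t=2,i=20
  [12] .##.. => .  t=1,i=8
  [11] .#.## => .  t=0,i=21
  [10] .#.#. => #  t=0,i=15
  [9] .#..# => #  t=4,i=12
  [8] .#... => .  t=0,i=10
  [7] ..### => #  t=1,i=11
  [6] ..##. => #  t=2,i=11
  [5] ..#.# => #  t=0,i=14
  [4] ..#.. => .  t=0,i=9
  [3] ...## => #  t=2,i=10
  [2] ...#. => #  t=0,i=8
  [1] ....# => #  t=0,i=12
  [0] ..... => #  t=2,i=15
  bits 01110100011101111000011011101111 = 1953990383

1953990383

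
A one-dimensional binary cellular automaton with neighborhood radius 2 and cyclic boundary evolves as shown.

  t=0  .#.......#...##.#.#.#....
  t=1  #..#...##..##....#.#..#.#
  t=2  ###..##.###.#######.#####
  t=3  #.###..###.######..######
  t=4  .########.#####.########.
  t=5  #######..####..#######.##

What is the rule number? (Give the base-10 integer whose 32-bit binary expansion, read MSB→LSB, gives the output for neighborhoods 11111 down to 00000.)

2614091438

  #####|#  b31=1 t=2,i=0
  ####.|.  b30=0 t=2,i=1
  ###.#|.  b29=0 t=2,i=10
  ###..|#  b28=1 t=2,i=2
  ##.##|#  b27=1 t=2,i=7
  ##.#.|.  b26=0 t=0,i=15
  ##..#|#  b25=1 t=1,i=1
  ##...|#  b24=1 t=1,i=13
  #.###|#  b23=1 t=2,i=8
  #.##.|#  b22=1 t=1,i=24
  #.#.#|.  b21=0 t=0,i=16
  #.#..|.  b20=0 t=0,i=20
  #..##|#  b19=1 t=1,i=10
  #..#.|#  b18=1 t=1,i=2
  #...#|#  b17=1 t=0,i=11
  #....|#  b16=1 t=0,i=3
  .####|#  b15=1 t=2,i=13
  .###.|#  b14=1 t=2,i=9
  .##.#|.  b13=0 t=0,i=14
  .##..|#  b12=1 t=1,i=0
  .#.##|#  b11=1 t=1,i=23
  .#.#.|#  b10=1 t=0,i=17
  .#..#|#  b9=1 t=1,i=20
  .#...|.  b8=0 t=0,i=2
  ..###|#  b7=1 t=3,i=7
  ..##.|.  b6=0 t=0,i=13
  ..#.#|#  b5=1 t=1,i=17
  ..#..|.  b4=0 t=0,i=1
  ...##|#  b3=1 t=0,i=12
  ...#.|#  b2=1 t=0,i=0
  ....#|#  b1=1 t=0,i=7
  .....|.  b0=0 t=0,i=4
  bits 10011011110011111101111010101110 = 2614091438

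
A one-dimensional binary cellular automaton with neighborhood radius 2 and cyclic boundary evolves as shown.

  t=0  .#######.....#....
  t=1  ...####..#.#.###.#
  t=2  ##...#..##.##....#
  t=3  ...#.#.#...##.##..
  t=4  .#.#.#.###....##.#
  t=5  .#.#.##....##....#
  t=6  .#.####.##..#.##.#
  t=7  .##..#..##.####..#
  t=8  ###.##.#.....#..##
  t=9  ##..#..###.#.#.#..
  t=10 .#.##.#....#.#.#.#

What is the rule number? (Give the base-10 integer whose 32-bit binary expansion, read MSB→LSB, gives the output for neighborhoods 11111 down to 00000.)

3229554994

  #####|#  b31=1 t=0,i=3
  ####.|#  b30=1 t=0,i=6
  ###.#|.  b29=0 t=1,i=15
  ###..|.  b28=0 t=0,i=7
  ##.##|.  b27=0 t=2,i=10
  ##.#.|.  b26=0 t=1,i=16
  ##..#|.  b25=0 t=1,i=7
  ##...|.  b24=0 t=0,i=8
  #.###|.  b23=0 t=1,i=13
  #.##.|#  b22=1 t=2,i=11
  #.#.#|#  b21=1 t=1,i=11
  #.#..|#  b20=1 t=1,i=17
  #..##|#  b19=1 t=2,i=7
  #..#.|#  b18=1 t=1,i=8
  #...#|#  b17=1 t=1,i=1
  #....|#  b16=1 t=0,i=9
  .####|.  b15=0 t=0,i=2
  .###.|.  b14=0 t=1,i=14
  .##.#|.  b13=0 t=2,i=9
  .##..|#  b12=1 t=2,i=12
  .#.##|#  b11=1 t=1,i=12
  .#.#.|.  b10=0 t=1,i=10
  .#..#|.  b9=0 t=2,i=6
  .#...|#  b8=1 t=0,i=14
  ..###|.  b7=0 t=0,i=1
  ..##.|.  b6=0 t=2,i=8
  ..#.#|#  b5=1 t=1,i=9
  ..#..|#  b4=1 t=0,i=13
  ...##|.  b3=0 t=0,i=0
  ...#.|.  b2=0 t=0,i=12
  ....#|#  b1=1 t=0,i=11
  .....|.  b0=0 t=0,i=10
  bits 11000000011111110001100100110010 = 3229554994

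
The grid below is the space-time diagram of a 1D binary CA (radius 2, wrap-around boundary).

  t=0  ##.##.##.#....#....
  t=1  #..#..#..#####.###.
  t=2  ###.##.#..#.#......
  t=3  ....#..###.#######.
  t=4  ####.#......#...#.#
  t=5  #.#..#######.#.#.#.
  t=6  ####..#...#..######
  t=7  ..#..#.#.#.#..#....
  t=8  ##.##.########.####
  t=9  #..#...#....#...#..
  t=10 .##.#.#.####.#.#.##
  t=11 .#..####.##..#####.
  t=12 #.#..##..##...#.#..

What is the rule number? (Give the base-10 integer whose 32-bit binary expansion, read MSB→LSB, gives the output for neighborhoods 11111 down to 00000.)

  ##### -> .   bit 31 = 0  t=1,i=11
  ####. -> #   bit 30 = 1  t=1,i=12
  ###.# -> .   bit 29 = 0  t=1,i=13
  ###.. -> .   bit 28 = 0  t=3,i=17
  ##.## -> .   bit 27 = 0  t=0,i=2
  ##.#. -> .   bit 26 = 0  t=0,i=8
  ##..# -> .   bit 25 = 0  t=6,i=4
  ##... -> #   bit 24 = 1  t=3,i=18
  #.### -> .   bit 23 = 0  t=1,i=15
  #.##. -> #   bit 22 = 1  t=0,i=3
  #.#.# -> #   bit 21 = 1  t=5,i=0
  #.#.. -> #   bit 20 = 1  t=0,i=9
  #..## -> .   bit 19 = 0  t=1,i=8
  #..#. -> #   bit 18 = 1  t=1,i=2
  #...# -> .   bit 17 = 0  t=4,i=14
  #.... -> #   bit 16 = 1  t=0,i=11
  .#### -> #   bit 15 = 1  t=1,i=10
  .###. -> .   bit 14 = 0  t=1,i=16
  .##.# -> .   bit 13 = 0  t=0,i=1
  .##.. -> #   bit 12 = 1  t=11,i=10
  .#.## -> #   bit 11 = 1  t=4,i=17
  .#.#. -> #   bit 10 = 1  t=2,i=11
  .#..# -> #   bit 9 = 1  t=1,i=1
  .#... -> #   bit 8 = 1  t=0,i=10
  ..### -> .   bit 7 = 0  t=1,i=9
  ..##. -> #   bit 6 = 1  t=0,i=0
  ..#.# -> .   bit 5 = 0  t=2,i=10
  ..#.. -> .   bit 4 = 0  t=0,i=14
  ...## -> .   bit 3 = 0  t=0,i=18
  ...#. -> #   bit 2 = 1  t=0,i=13
  ....# -> #   bit 1 = 1  t=0,i=12
  ..... -> #   bit 0 = 1  t=2,i=15
  bits 01000001011101011001111101000111 = 1098227527

1098227527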